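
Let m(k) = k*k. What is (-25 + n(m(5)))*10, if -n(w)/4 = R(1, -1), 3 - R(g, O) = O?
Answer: -410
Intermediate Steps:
R(g, O) = 3 - O
m(k) = k²
n(w) = -16 (n(w) = -4*(3 - 1*(-1)) = -4*(3 + 1) = -4*4 = -16)
(-25 + n(m(5)))*10 = (-25 - 16)*10 = -41*10 = -410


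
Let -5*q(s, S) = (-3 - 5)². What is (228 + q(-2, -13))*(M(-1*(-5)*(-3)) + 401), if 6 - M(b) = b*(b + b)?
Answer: -46268/5 ≈ -9253.6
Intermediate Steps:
q(s, S) = -64/5 (q(s, S) = -(-3 - 5)²/5 = -⅕*(-8)² = -⅕*64 = -64/5)
M(b) = 6 - 2*b² (M(b) = 6 - b*(b + b) = 6 - b*2*b = 6 - 2*b²)
(228 + q(-2, -13))*(M(-1*(-5)*(-3)) + 401) = (228 - 64/5)*((6 - 2*(-1*(-5)*(-3))²) + 401) = 1076*((6 - 2*(5*(-3))²) + 401)/5 = 1076*((6 - 2*(-15)²) + 401)/5 = 1076*((6 - 2*225) + 401)/5 = 1076*((6 - 450) + 401)/5 = 1076*(-444 + 401)/5 = (1076/5)*(-43) = -46268/5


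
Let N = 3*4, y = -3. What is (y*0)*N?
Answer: 0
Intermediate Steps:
N = 12
(y*0)*N = -3*0*12 = 0*12 = 0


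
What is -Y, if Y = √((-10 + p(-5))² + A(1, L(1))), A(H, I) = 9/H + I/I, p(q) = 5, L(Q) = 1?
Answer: -√35 ≈ -5.9161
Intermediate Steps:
A(H, I) = 1 + 9/H (A(H, I) = 9/H + 1 = 1 + 9/H)
Y = √35 (Y = √((-10 + 5)² + (9 + 1)/1) = √((-5)² + 1*10) = √(25 + 10) = √35 ≈ 5.9161)
-Y = -√35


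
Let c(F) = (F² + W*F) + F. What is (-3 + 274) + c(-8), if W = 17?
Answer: 191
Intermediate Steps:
c(F) = F² + 18*F (c(F) = (F² + 17*F) + F = F² + 18*F)
(-3 + 274) + c(-8) = (-3 + 274) - 8*(18 - 8) = 271 - 8*10 = 271 - 80 = 191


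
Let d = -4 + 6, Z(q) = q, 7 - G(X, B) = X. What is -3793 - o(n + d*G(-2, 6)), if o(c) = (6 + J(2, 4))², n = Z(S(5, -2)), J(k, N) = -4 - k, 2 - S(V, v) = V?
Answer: -3793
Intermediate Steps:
S(V, v) = 2 - V
G(X, B) = 7 - X
d = 2
n = -3 (n = 2 - 1*5 = 2 - 5 = -3)
o(c) = 0 (o(c) = (6 + (-4 - 1*2))² = (6 + (-4 - 2))² = (6 - 6)² = 0² = 0)
-3793 - o(n + d*G(-2, 6)) = -3793 - 1*0 = -3793 + 0 = -3793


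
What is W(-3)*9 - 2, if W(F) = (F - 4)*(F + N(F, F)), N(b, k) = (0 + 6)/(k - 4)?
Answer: 241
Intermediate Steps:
N(b, k) = 6/(-4 + k)
W(F) = (-4 + F)*(F + 6/(-4 + F)) (W(F) = (F - 4)*(F + 6/(-4 + F)) = (-4 + F)*(F + 6/(-4 + F)))
W(-3)*9 - 2 = (6 + (-3)² - 4*(-3))*9 - 2 = (6 + 9 + 12)*9 - 2 = 27*9 - 2 = 243 - 2 = 241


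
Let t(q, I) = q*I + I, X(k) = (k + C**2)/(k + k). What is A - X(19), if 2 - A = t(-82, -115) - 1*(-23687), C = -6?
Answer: -1254055/38 ≈ -33001.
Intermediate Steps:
X(k) = (36 + k)/(2*k) (X(k) = (k + (-6)**2)/(k + k) = (k + 36)/((2*k)) = (36 + k)*(1/(2*k)) = (36 + k)/(2*k))
t(q, I) = I + I*q (t(q, I) = I*q + I = I + I*q)
A = -33000 (A = 2 - (-115*(1 - 82) - 1*(-23687)) = 2 - (-115*(-81) + 23687) = 2 - (9315 + 23687) = 2 - 1*33002 = 2 - 33002 = -33000)
A - X(19) = -33000 - (36 + 19)/(2*19) = -33000 - 55/(2*19) = -33000 - 1*55/38 = -33000 - 55/38 = -1254055/38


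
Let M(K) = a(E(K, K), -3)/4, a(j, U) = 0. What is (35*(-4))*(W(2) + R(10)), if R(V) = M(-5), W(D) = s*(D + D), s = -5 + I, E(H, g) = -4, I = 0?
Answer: 2800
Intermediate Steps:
s = -5 (s = -5 + 0 = -5)
W(D) = -10*D (W(D) = -5*(D + D) = -10*D)
M(K) = 0 (M(K) = 0/4 = 0*(¼) = 0)
R(V) = 0
(35*(-4))*(W(2) + R(10)) = (35*(-4))*(-10*2 + 0) = -140*(-20 + 0) = -140*(-20) = 2800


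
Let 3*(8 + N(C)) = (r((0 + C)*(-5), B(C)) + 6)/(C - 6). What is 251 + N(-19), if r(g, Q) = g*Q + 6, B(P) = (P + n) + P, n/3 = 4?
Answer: 20683/75 ≈ 275.77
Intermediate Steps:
n = 12 (n = 3*4 = 12)
B(P) = 12 + 2*P (B(P) = (P + 12) + P = (12 + P) + P = 12 + 2*P)
r(g, Q) = 6 + Q*g (r(g, Q) = Q*g + 6 = 6 + Q*g)
N(C) = -8 + (12 - 5*C*(12 + 2*C))/(3*(-6 + C)) (N(C) = -8 + (((6 + (12 + 2*C)*((0 + C)*(-5))) + 6)/(C - 6))/3 = -8 + (((6 + (12 + 2*C)*(C*(-5))) + 6)/(-6 + C))/3 = -8 + (((6 + (12 + 2*C)*(-5*C)) + 6)/(-6 + C))/3 = -8 + (((6 - 5*C*(12 + 2*C)) + 6)/(-6 + C))/3 = -8 + ((12 - 5*C*(12 + 2*C))/(-6 + C))/3 = -8 + (12 - 5*C*(12 + 2*C))/(3*(-6 + C)))
251 + N(-19) = 251 + 2*(78 - 42*(-19) - 5*(-19)²)/(3*(-6 - 19)) = 251 + (⅔)*(78 + 798 - 5*361)/(-25) = 251 + (⅔)*(-1/25)*(78 + 798 - 1805) = 251 + (⅔)*(-1/25)*(-929) = 251 + 1858/75 = 20683/75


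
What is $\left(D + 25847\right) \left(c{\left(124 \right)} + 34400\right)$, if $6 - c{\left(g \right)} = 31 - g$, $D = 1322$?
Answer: $937303331$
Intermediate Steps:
$c{\left(g \right)} = -25 + g$ ($c{\left(g \right)} = 6 - \left(31 - g\right) = 6 + \left(-31 + g\right) = -25 + g$)
$\left(D + 25847\right) \left(c{\left(124 \right)} + 34400\right) = \left(1322 + 25847\right) \left(\left(-25 + 124\right) + 34400\right) = 27169 \left(99 + 34400\right) = 27169 \cdot 34499 = 937303331$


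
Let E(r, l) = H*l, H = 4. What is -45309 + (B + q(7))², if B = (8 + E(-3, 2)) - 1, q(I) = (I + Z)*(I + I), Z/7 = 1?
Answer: -788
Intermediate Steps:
Z = 7 (Z = 7*1 = 7)
q(I) = 2*I*(7 + I) (q(I) = (I + 7)*(I + I) = (7 + I)*(2*I) = 2*I*(7 + I))
E(r, l) = 4*l
B = 15 (B = (8 + 4*2) - 1 = (8 + 8) - 1 = 16 - 1 = 15)
-45309 + (B + q(7))² = -45309 + (15 + 2*7*(7 + 7))² = -45309 + (15 + 2*7*14)² = -45309 + (15 + 196)² = -45309 + 211² = -45309 + 44521 = -788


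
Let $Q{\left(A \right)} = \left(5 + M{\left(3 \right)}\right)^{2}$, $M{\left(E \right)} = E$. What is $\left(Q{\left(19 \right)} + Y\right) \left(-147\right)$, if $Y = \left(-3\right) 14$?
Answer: $-3234$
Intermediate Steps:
$Y = -42$
$Q{\left(A \right)} = 64$ ($Q{\left(A \right)} = \left(5 + 3\right)^{2} = 8^{2} = 64$)
$\left(Q{\left(19 \right)} + Y\right) \left(-147\right) = \left(64 - 42\right) \left(-147\right) = 22 \left(-147\right) = -3234$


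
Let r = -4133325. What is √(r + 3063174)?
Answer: I*√1070151 ≈ 1034.5*I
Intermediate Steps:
√(r + 3063174) = √(-4133325 + 3063174) = √(-1070151) = I*√1070151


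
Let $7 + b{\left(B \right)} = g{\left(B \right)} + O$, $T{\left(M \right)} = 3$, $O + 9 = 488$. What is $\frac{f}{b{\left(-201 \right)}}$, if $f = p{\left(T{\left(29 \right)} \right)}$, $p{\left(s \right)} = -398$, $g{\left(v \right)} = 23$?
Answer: $- \frac{398}{495} \approx -0.80404$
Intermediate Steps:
$O = 479$ ($O = -9 + 488 = 479$)
$b{\left(B \right)} = 495$ ($b{\left(B \right)} = -7 + \left(23 + 479\right) = -7 + 502 = 495$)
$f = -398$
$\frac{f}{b{\left(-201 \right)}} = - \frac{398}{495}$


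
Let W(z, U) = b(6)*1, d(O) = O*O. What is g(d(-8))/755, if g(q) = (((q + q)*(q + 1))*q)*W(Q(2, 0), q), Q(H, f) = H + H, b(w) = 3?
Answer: 319488/151 ≈ 2115.8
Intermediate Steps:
Q(H, f) = 2*H
d(O) = O²
W(z, U) = 3 (W(z, U) = 3*1 = 3)
g(q) = 6*q²*(1 + q) (g(q) = (((q + q)*(q + 1))*q)*3 = (((2*q)*(1 + q))*q)*3 = ((2*q*(1 + q))*q)*3 = (2*q²*(1 + q))*3 = 6*q²*(1 + q))
g(d(-8))/755 = (6*((-8)²)²*(1 + (-8)²))/755 = (6*64²*(1 + 64))*(1/755) = (6*4096*65)*(1/755) = 1597440*(1/755) = 319488/151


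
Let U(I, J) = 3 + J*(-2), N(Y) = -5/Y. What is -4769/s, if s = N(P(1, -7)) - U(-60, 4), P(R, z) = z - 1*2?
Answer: -42921/50 ≈ -858.42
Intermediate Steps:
P(R, z) = -2 + z (P(R, z) = z - 2 = -2 + z)
U(I, J) = 3 - 2*J
s = 50/9 (s = -5/(-2 - 7) - (3 - 2*4) = -5/(-9) - (3 - 8) = -5*(-⅑) - 1*(-5) = 5/9 + 5 = 50/9 ≈ 5.5556)
-4769/s = -4769/50/9 = -4769*9/50 = -42921/50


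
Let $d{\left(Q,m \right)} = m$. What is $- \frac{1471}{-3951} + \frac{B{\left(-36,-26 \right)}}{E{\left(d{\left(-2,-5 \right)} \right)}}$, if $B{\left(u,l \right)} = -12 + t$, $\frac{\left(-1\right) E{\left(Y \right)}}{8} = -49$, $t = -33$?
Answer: $\frac{398837}{1548792} \approx 0.25751$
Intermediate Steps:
$E{\left(Y \right)} = 392$ ($E{\left(Y \right)} = \left(-8\right) \left(-49\right) = 392$)
$B{\left(u,l \right)} = -45$ ($B{\left(u,l \right)} = -12 - 33 = -45$)
$- \frac{1471}{-3951} + \frac{B{\left(-36,-26 \right)}}{E{\left(d{\left(-2,-5 \right)} \right)}} = - \frac{1471}{-3951} - \frac{45}{392} = \left(-1471\right) \left(- \frac{1}{3951}\right) - \frac{45}{392} = \frac{1471}{3951} - \frac{45}{392} = \frac{398837}{1548792}$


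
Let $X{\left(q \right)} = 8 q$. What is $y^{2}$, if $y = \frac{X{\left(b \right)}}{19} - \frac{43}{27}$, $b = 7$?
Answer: $\frac{483025}{263169} \approx 1.8354$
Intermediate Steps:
$y = \frac{695}{513}$ ($y = \frac{8 \cdot 7}{19} - \frac{43}{27} = 56 \cdot \frac{1}{19} - \frac{43}{27} = \frac{56}{19} - \frac{43}{27} = \frac{695}{513} \approx 1.3548$)
$y^{2} = \left(\frac{695}{513}\right)^{2} = \frac{483025}{263169}$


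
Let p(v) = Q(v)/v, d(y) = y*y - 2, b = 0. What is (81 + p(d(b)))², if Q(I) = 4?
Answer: 6241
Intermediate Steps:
d(y) = -2 + y² (d(y) = y² - 2 = -2 + y²)
p(v) = 4/v
(81 + p(d(b)))² = (81 + 4/(-2 + 0²))² = (81 + 4/(-2 + 0))² = (81 + 4/(-2))² = (81 + 4*(-½))² = (81 - 2)² = 79² = 6241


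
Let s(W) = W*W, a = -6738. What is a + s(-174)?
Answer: 23538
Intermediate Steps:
s(W) = W²
a + s(-174) = -6738 + (-174)² = -6738 + 30276 = 23538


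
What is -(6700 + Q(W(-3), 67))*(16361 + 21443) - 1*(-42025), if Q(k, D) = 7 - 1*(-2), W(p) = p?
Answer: -253585011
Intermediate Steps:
Q(k, D) = 9 (Q(k, D) = 7 + 2 = 9)
-(6700 + Q(W(-3), 67))*(16361 + 21443) - 1*(-42025) = -(6700 + 9)*(16361 + 21443) - 1*(-42025) = -6709*37804 + 42025 = -1*253627036 + 42025 = -253627036 + 42025 = -253585011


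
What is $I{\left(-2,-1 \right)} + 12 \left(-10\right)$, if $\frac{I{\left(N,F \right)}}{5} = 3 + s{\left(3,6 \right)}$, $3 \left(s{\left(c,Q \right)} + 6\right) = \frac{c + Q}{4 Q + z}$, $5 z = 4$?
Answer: $- \frac{16665}{124} \approx -134.4$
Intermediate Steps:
$z = \frac{4}{5}$ ($z = \frac{1}{5} \cdot 4 = \frac{4}{5} \approx 0.8$)
$s{\left(c,Q \right)} = -6 + \frac{Q + c}{3 \left(\frac{4}{5} + 4 Q\right)}$ ($s{\left(c,Q \right)} = -6 + \frac{\left(c + Q\right) \frac{1}{4 Q + \frac{4}{5}}}{3} = -6 + \frac{\left(Q + c\right) \frac{1}{\frac{4}{5} + 4 Q}}{3} = -6 + \frac{\frac{1}{\frac{4}{5} + 4 Q} \left(Q + c\right)}{3} = -6 + \frac{Q + c}{3 \left(\frac{4}{5} + 4 Q\right)}$)
$I{\left(N,F \right)} = - \frac{1785}{124}$ ($I{\left(N,F \right)} = 5 \left(3 + \frac{-72 - 2130 + 5 \cdot 3}{12 \left(1 + 5 \cdot 6\right)}\right) = 5 \left(3 + \frac{-72 - 2130 + 15}{12 \left(1 + 30\right)}\right) = 5 \left(3 + \frac{1}{12} \cdot \frac{1}{31} \left(-2187\right)\right) = 5 \left(3 - \frac{729}{124}\right) = 5 \left(- \frac{357}{124}\right) = - \frac{1785}{124}$)
$I{\left(-2,-1 \right)} + 12 \left(-10\right) = - \frac{1785}{124} + 12 \left(-10\right) = - \frac{1785}{124} - 120 = - \frac{16665}{124}$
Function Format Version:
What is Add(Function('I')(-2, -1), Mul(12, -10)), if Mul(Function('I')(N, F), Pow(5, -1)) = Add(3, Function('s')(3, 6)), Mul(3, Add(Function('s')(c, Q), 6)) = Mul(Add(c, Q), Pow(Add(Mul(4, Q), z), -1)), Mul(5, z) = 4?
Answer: Rational(-16665, 124) ≈ -134.40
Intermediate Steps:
z = Rational(4, 5) (z = Mul(Rational(1, 5), 4) = Rational(4, 5) ≈ 0.80000)
Function('s')(c, Q) = Add(-6, Mul(Rational(1, 3), Pow(Add(Rational(4, 5), Mul(4, Q)), -1), Add(Q, c))) (Function('s')(c, Q) = Add(-6, Mul(Rational(1, 3), Mul(Add(c, Q), Pow(Add(Mul(4, Q), Rational(4, 5)), -1)))) = Add(-6, Mul(Rational(1, 3), Mul(Add(Q, c), Pow(Add(Rational(4, 5), Mul(4, Q)), -1)))) = Add(-6, Mul(Rational(1, 3), Mul(Pow(Add(Rational(4, 5), Mul(4, Q)), -1), Add(Q, c)))) = Add(-6, Mul(Rational(1, 3), Pow(Add(Rational(4, 5), Mul(4, Q)), -1), Add(Q, c))))
Function('I')(N, F) = Rational(-1785, 124) (Function('I')(N, F) = Mul(5, Add(3, Mul(Rational(1, 12), Pow(Add(1, Mul(5, 6)), -1), Add(-72, Mul(-355, 6), Mul(5, 3))))) = Mul(5, Add(3, Mul(Rational(1, 12), Pow(Add(1, 30), -1), Add(-72, -2130, 15)))) = Mul(5, Add(3, Mul(Rational(1, 12), Pow(31, -1), -2187))) = Mul(5, Add(3, Mul(Rational(1, 12), Rational(1, 31), -2187))) = Mul(5, Add(3, Rational(-729, 124))) = Mul(5, Rational(-357, 124)) = Rational(-1785, 124))
Add(Function('I')(-2, -1), Mul(12, -10)) = Add(Rational(-1785, 124), Mul(12, -10)) = Add(Rational(-1785, 124), -120) = Rational(-16665, 124)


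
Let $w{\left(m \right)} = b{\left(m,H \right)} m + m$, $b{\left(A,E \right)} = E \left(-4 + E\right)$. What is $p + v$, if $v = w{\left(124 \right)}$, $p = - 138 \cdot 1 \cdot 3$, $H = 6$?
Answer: $1198$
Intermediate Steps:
$w{\left(m \right)} = 13 m$ ($w{\left(m \right)} = 6 \left(-4 + 6\right) m + m = 6 \cdot 2 m + m = 12 m + m = 13 m$)
$p = -414$ ($p = \left(-138\right) 3 = -414$)
$v = 1612$ ($v = 13 \cdot 124 = 1612$)
$p + v = -414 + 1612 = 1198$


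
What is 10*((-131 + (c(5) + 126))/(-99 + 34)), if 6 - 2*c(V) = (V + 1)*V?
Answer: 34/13 ≈ 2.6154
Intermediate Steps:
c(V) = 3 - V*(1 + V)/2 (c(V) = 3 - (V + 1)*V/2 = 3 - (1 + V)*V/2 = 3 - V*(1 + V)/2)
10*((-131 + (c(5) + 126))/(-99 + 34)) = 10*((-131 + ((3 - ½*5 - ½*5²) + 126))/(-99 + 34)) = 10*((-131 + ((3 - 5/2 - ½*25) + 126))/(-65)) = 10*((-131 + ((3 - 5/2 - 25/2) + 126))*(-1/65)) = 10*((-131 + (-12 + 126))*(-1/65)) = 10*((-131 + 114)*(-1/65)) = 10*(-17*(-1/65)) = 10*(17/65) = 34/13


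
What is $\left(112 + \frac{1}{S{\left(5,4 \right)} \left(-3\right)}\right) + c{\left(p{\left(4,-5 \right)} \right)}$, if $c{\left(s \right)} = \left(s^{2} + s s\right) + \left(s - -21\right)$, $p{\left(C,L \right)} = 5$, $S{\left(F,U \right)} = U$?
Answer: $\frac{2255}{12} \approx 187.92$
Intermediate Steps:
$c{\left(s \right)} = 21 + s + 2 s^{2}$ ($c{\left(s \right)} = \left(s^{2} + s^{2}\right) + \left(s + 21\right) = 2 s^{2} + \left(21 + s\right) = 21 + s + 2 s^{2}$)
$\left(112 + \frac{1}{S{\left(5,4 \right)} \left(-3\right)}\right) + c{\left(p{\left(4,-5 \right)} \right)} = \left(112 + \frac{1}{4 \left(-3\right)}\right) + \left(21 + 5 + 2 \cdot 5^{2}\right) = \left(112 + \frac{1}{-12}\right) + \left(21 + 5 + 2 \cdot 25\right) = \left(112 - \frac{1}{12}\right) + \left(21 + 5 + 50\right) = \frac{1343}{12} + 76 = \frac{2255}{12}$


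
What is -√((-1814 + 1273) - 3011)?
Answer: -4*I*√222 ≈ -59.599*I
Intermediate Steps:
-√((-1814 + 1273) - 3011) = -√(-541 - 3011) = -√(-3552) = -4*I*√222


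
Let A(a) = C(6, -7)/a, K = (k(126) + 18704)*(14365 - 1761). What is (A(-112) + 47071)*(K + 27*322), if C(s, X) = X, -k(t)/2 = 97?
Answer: 87856719999279/8 ≈ 1.0982e+13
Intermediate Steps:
k(t) = -194 (k(t) = -2*97 = -194)
K = 233300040 (K = (-194 + 18704)*(14365 - 1761) = 18510*12604 = 233300040)
A(a) = -7/a
(A(-112) + 47071)*(K + 27*322) = (-7/(-112) + 47071)*(233300040 + 27*322) = (-7*(-1/112) + 47071)*(233300040 + 8694) = (1/16 + 47071)*233308734 = (753137/16)*233308734 = 87856719999279/8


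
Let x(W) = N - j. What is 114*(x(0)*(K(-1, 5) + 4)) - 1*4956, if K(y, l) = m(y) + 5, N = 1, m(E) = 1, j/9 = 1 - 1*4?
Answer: 26964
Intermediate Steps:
j = -27 (j = 9*(1 - 1*4) = 9*(1 - 4) = 9*(-3) = -27)
K(y, l) = 6 (K(y, l) = 1 + 5 = 6)
x(W) = 28 (x(W) = 1 - 1*(-27) = 1 + 27 = 28)
114*(x(0)*(K(-1, 5) + 4)) - 1*4956 = 114*(28*(6 + 4)) - 1*4956 = 114*(28*10) - 4956 = 114*280 - 4956 = 31920 - 4956 = 26964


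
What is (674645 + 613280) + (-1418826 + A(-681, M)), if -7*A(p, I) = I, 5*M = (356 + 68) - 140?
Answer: -4581819/35 ≈ -1.3091e+5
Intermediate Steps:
M = 284/5 (M = ((356 + 68) - 140)/5 = (424 - 140)/5 = (⅕)*284 = 284/5 ≈ 56.800)
A(p, I) = -I/7
(674645 + 613280) + (-1418826 + A(-681, M)) = (674645 + 613280) + (-1418826 - ⅐*284/5) = 1287925 + (-1418826 - 284/35) = 1287925 - 49659194/35 = -4581819/35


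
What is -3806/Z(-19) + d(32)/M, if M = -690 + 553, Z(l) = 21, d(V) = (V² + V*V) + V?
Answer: -565102/2877 ≈ -196.42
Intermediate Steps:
d(V) = V + 2*V² (d(V) = (V² + V²) + V = 2*V² + V = V + 2*V²)
M = -137
-3806/Z(-19) + d(32)/M = -3806/21 + (32*(1 + 2*32))/(-137) = -3806*1/21 + (32*(1 + 64))*(-1/137) = -3806/21 + (32*65)*(-1/137) = -3806/21 + 2080*(-1/137) = -3806/21 - 2080/137 = -565102/2877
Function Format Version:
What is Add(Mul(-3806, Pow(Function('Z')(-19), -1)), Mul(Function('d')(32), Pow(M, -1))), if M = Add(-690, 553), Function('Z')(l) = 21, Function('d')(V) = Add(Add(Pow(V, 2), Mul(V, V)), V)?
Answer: Rational(-565102, 2877) ≈ -196.42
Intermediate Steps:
Function('d')(V) = Add(V, Mul(2, Pow(V, 2))) (Function('d')(V) = Add(Add(Pow(V, 2), Pow(V, 2)), V) = Add(Mul(2, Pow(V, 2)), V) = Add(V, Mul(2, Pow(V, 2))))
M = -137
Add(Mul(-3806, Pow(Function('Z')(-19), -1)), Mul(Function('d')(32), Pow(M, -1))) = Add(Mul(-3806, Pow(21, -1)), Mul(Mul(32, Add(1, Mul(2, 32))), Pow(-137, -1))) = Add(Mul(-3806, Rational(1, 21)), Mul(Mul(32, Add(1, 64)), Rational(-1, 137))) = Add(Rational(-3806, 21), Mul(Mul(32, 65), Rational(-1, 137))) = Add(Rational(-3806, 21), Mul(2080, Rational(-1, 137))) = Add(Rational(-3806, 21), Rational(-2080, 137)) = Rational(-565102, 2877)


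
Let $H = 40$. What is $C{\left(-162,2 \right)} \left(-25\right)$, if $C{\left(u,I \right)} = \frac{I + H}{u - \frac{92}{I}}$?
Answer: $\frac{525}{104} \approx 5.0481$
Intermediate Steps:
$C{\left(u,I \right)} = \frac{40 + I}{u - \frac{92}{I}}$ ($C{\left(u,I \right)} = \frac{I + 40}{u - \frac{92}{I}} = \frac{40 + I}{u - \frac{92}{I}}$)
$C{\left(-162,2 \right)} \left(-25\right) = \frac{2 \left(40 + 2\right)}{-92 + 2 \left(-162\right)} \left(-25\right) = 2 \frac{1}{-92 - 324} \cdot 42 \left(-25\right) = 2 \frac{1}{-416} \cdot 42 \left(-25\right) = 2 \left(- \frac{1}{416}\right) 42 \left(-25\right) = \left(- \frac{21}{104}\right) \left(-25\right) = \frac{525}{104}$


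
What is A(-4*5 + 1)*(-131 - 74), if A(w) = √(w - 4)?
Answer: -205*I*√23 ≈ -983.15*I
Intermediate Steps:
A(w) = √(-4 + w)
A(-4*5 + 1)*(-131 - 74) = √(-4 + (-4*5 + 1))*(-131 - 74) = √(-4 + (-20 + 1))*(-205) = √(-4 - 19)*(-205) = √(-23)*(-205) = (I*√23)*(-205) = -205*I*√23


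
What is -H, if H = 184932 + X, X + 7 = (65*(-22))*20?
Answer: -156325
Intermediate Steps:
X = -28607 (X = -7 + (65*(-22))*20 = -7 - 1430*20 = -7 - 28600 = -28607)
H = 156325 (H = 184932 - 28607 = 156325)
-H = -1*156325 = -156325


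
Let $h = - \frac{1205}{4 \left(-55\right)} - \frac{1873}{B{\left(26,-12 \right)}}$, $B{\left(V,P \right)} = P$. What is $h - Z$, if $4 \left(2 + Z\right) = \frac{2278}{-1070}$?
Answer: $\frac{11588237}{70620} \approx 164.09$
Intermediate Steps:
$Z = - \frac{5419}{2140}$ ($Z = -2 + \frac{2278 \frac{1}{-1070}}{4} = -2 + \frac{2278 \left(- \frac{1}{1070}\right)}{4} = -2 + \frac{1}{4} \left(- \frac{1139}{535}\right) = -2 - \frac{1139}{2140} = - \frac{5419}{2140} \approx -2.5322$)
$h = \frac{10663}{66}$ ($h = - \frac{1205}{4 \left(-55\right)} - \frac{1873}{-12} = - \frac{1205}{-220} - - \frac{1873}{12} = \left(-1205\right) \left(- \frac{1}{220}\right) + \frac{1873}{12} = \frac{241}{44} + \frac{1873}{12} = \frac{10663}{66} \approx 161.56$)
$h - Z = \frac{10663}{66} - - \frac{5419}{2140} = \frac{10663}{66} + \frac{5419}{2140} = \frac{11588237}{70620}$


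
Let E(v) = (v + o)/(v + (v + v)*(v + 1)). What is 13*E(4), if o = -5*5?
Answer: -273/44 ≈ -6.2045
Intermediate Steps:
o = -25
E(v) = (-25 + v)/(v + 2*v*(1 + v)) (E(v) = (v - 25)/(v + (v + v)*(v + 1)) = (-25 + v)/(v + (2*v)*(1 + v)) = (-25 + v)/(v + 2*v*(1 + v)))
13*E(4) = 13*((-25 + 4)/(4*(3 + 2*4))) = 13*((1/4)*(-21)/(3 + 8)) = 13*((1/4)*(-21)/11) = 13*((1/4)*(1/11)*(-21)) = 13*(-21/44) = -273/44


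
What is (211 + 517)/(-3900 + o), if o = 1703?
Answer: -56/169 ≈ -0.33136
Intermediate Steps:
(211 + 517)/(-3900 + o) = (211 + 517)/(-3900 + 1703) = 728/(-2197) = 728*(-1/2197) = -56/169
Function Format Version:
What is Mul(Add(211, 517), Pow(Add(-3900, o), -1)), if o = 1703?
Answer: Rational(-56, 169) ≈ -0.33136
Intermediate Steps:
Mul(Add(211, 517), Pow(Add(-3900, o), -1)) = Mul(Add(211, 517), Pow(Add(-3900, 1703), -1)) = Mul(728, Pow(-2197, -1)) = Mul(728, Rational(-1, 2197)) = Rational(-56, 169)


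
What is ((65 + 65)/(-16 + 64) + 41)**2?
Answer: 1100401/576 ≈ 1910.4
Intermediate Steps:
((65 + 65)/(-16 + 64) + 41)**2 = (130/48 + 41)**2 = (130*(1/48) + 41)**2 = (65/24 + 41)**2 = (1049/24)**2 = 1100401/576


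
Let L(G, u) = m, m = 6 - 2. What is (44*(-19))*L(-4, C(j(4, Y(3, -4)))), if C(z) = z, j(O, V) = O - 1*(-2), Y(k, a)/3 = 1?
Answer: -3344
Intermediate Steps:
Y(k, a) = 3 (Y(k, a) = 3*1 = 3)
j(O, V) = 2 + O (j(O, V) = O + 2 = 2 + O)
m = 4
L(G, u) = 4
(44*(-19))*L(-4, C(j(4, Y(3, -4)))) = (44*(-19))*4 = -836*4 = -3344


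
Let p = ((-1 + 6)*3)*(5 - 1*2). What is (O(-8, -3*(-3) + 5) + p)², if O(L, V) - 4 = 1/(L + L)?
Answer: 613089/256 ≈ 2394.9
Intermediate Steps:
O(L, V) = 4 + 1/(2*L) (O(L, V) = 4 + 1/(L + L) = 4 + 1/(2*L))
p = 45 (p = (5*3)*(5 - 2) = 15*3 = 45)
(O(-8, -3*(-3) + 5) + p)² = ((4 + (½)/(-8)) + 45)² = ((4 + (½)*(-⅛)) + 45)² = ((4 - 1/16) + 45)² = (63/16 + 45)² = (783/16)² = 613089/256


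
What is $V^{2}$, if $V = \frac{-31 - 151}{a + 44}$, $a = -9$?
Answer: $\frac{676}{25} \approx 27.04$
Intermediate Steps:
$V = - \frac{26}{5}$ ($V = \frac{-31 - 151}{-9 + 44} = - \frac{182}{35} = \left(-182\right) \frac{1}{35} = - \frac{26}{5} \approx -5.2$)
$V^{2} = \left(- \frac{26}{5}\right)^{2} = \frac{676}{25}$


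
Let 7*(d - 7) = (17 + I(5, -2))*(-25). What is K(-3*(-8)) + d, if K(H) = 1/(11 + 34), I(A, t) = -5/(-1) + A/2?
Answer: -7243/90 ≈ -80.478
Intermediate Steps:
I(A, t) = 5 + A/2 (I(A, t) = -5*(-1) + A*(½) = 5 + A/2)
K(H) = 1/45
d = -161/2 (d = 7 + ((17 + (5 + (½)*5))*(-25))/7 = 7 + ((17 + (5 + 5/2))*(-25))/7 = 7 + ((17 + 15/2)*(-25))/7 = 7 + ((49/2)*(-25))/7 = 7 + (⅐)*(-1225/2) = 7 - 175/2 = -161/2 ≈ -80.500)
K(-3*(-8)) + d = 1/45 - 161/2 = -7243/90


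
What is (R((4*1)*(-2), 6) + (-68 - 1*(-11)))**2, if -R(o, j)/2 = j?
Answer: 4761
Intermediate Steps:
R(o, j) = -2*j
(R((4*1)*(-2), 6) + (-68 - 1*(-11)))**2 = (-2*6 + (-68 - 1*(-11)))**2 = (-12 + (-68 + 11))**2 = (-12 - 57)**2 = (-69)**2 = 4761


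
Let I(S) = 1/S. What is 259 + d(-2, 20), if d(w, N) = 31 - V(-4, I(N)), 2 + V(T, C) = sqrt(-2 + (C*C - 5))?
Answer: 292 - 3*I*sqrt(311)/20 ≈ 292.0 - 2.6453*I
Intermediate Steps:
V(T, C) = -2 + sqrt(-7 + C**2) (V(T, C) = -2 + sqrt(-2 + (C*C - 5)) = -2 + sqrt(-2 + (C**2 - 5)) = -2 + sqrt(-2 + (-5 + C**2)) = -2 + sqrt(-7 + C**2))
d(w, N) = 33 - sqrt(-7 + N**(-2)) (d(w, N) = 31 - (-2 + sqrt(-7 + (1/N)**2)) = 31 - (-2 + sqrt(-7 + N**(-2))) = 31 + (2 - sqrt(-7 + N**(-2))) = 33 - sqrt(-7 + N**(-2)))
259 + d(-2, 20) = 259 + (33 - sqrt(-7 + 20**(-2))) = 259 + (33 - sqrt(-7 + 1/400)) = 259 + (33 - sqrt(-2799/400)) = 259 + (33 - 3*I*sqrt(311)/20) = 292 - 3*I*sqrt(311)/20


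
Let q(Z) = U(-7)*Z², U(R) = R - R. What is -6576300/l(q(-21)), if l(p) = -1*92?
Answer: 1644075/23 ≈ 71482.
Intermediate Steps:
U(R) = 0
q(Z) = 0 (q(Z) = 0*Z² = 0)
l(p) = -92
-6576300/l(q(-21)) = -6576300/(-92) = -6576300*(-1/92) = 1644075/23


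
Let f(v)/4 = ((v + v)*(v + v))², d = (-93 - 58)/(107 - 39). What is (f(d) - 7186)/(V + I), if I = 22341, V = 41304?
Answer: -626947341/7087592060 ≈ -0.088457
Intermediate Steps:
d = -151/68 ≈ -2.2206
f(v) = 64*v⁴ (f(v) = 4*((v + v)*(v + v))² = 4*((2*v)*(2*v))² = 4*(4*v²)² = 4*(16*v⁴) = 64*v⁴)
(f(d) - 7186)/(V + I) = (64*(-151/68)⁴ - 7186)/(41304 + 22341) = (64*(519885601/21381376) - 7186)/63645 = (519885601/334084 - 7186)*(1/63645) = -1880842023/334084*1/63645 = -626947341/7087592060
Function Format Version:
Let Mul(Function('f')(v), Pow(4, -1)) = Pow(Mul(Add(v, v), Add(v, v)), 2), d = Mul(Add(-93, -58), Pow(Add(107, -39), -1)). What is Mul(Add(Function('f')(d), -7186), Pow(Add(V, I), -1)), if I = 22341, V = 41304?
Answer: Rational(-626947341, 7087592060) ≈ -0.088457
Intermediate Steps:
d = Rational(-151, 68) (d = Mul(-151, Pow(68, -1)) = Mul(-151, Rational(1, 68)) = Rational(-151, 68) ≈ -2.2206)
Function('f')(v) = Mul(64, Pow(v, 4)) (Function('f')(v) = Mul(4, Pow(Mul(Add(v, v), Add(v, v)), 2)) = Mul(4, Pow(Mul(Mul(2, v), Mul(2, v)), 2)) = Mul(4, Pow(Mul(4, Pow(v, 2)), 2)) = Mul(4, Mul(16, Pow(v, 4))) = Mul(64, Pow(v, 4)))
Mul(Add(Function('f')(d), -7186), Pow(Add(V, I), -1)) = Mul(Add(Mul(64, Pow(Rational(-151, 68), 4)), -7186), Pow(Add(41304, 22341), -1)) = Mul(Add(Mul(64, Rational(519885601, 21381376)), -7186), Pow(63645, -1)) = Mul(Add(Rational(519885601, 334084), -7186), Rational(1, 63645)) = Mul(Rational(-1880842023, 334084), Rational(1, 63645)) = Rational(-626947341, 7087592060)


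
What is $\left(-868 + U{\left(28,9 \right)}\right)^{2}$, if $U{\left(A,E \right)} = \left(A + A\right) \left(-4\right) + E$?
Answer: $1172889$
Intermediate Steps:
$U{\left(A,E \right)} = E - 8 A$ ($U{\left(A,E \right)} = 2 A \left(-4\right) + E = - 8 A + E = E - 8 A$)
$\left(-868 + U{\left(28,9 \right)}\right)^{2} = \left(-868 + \left(9 - 224\right)\right)^{2} = \left(-868 - 215\right)^{2} = \left(-1083\right)^{2} = 1172889$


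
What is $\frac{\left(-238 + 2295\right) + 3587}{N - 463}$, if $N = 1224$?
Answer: $\frac{5644}{761} \approx 7.4166$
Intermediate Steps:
$\frac{\left(-238 + 2295\right) + 3587}{N - 463} = \frac{\left(-238 + 2295\right) + 3587}{1224 - 463} = \frac{2057 + 3587}{761} = 5644 \cdot \frac{1}{761} = \frac{5644}{761}$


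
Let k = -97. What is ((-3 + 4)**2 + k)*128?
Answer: -12288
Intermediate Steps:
((-3 + 4)**2 + k)*128 = ((-3 + 4)**2 - 97)*128 = (1**2 - 97)*128 = (1 - 97)*128 = -96*128 = -12288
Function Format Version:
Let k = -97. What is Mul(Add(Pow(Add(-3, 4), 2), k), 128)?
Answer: -12288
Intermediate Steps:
Mul(Add(Pow(Add(-3, 4), 2), k), 128) = Mul(Add(Pow(Add(-3, 4), 2), -97), 128) = Mul(Add(Pow(1, 2), -97), 128) = Mul(Add(1, -97), 128) = Mul(-96, 128) = -12288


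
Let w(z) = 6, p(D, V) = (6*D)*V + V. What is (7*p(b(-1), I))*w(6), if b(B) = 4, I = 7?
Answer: 7350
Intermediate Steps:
p(D, V) = V + 6*D*V (p(D, V) = 6*D*V + V = V + 6*D*V)
(7*p(b(-1), I))*w(6) = (7*(7*(1 + 6*4)))*6 = (7*(7*(1 + 24)))*6 = (7*(7*25))*6 = (7*175)*6 = 1225*6 = 7350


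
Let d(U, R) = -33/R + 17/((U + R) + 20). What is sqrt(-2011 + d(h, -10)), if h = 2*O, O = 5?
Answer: I*sqrt(200685)/10 ≈ 44.798*I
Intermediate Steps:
h = 10 (h = 2*5 = 10)
d(U, R) = -33/R + 17/(20 + R + U) (d(U, R) = -33/R + 17/((R + U) + 20) = -33/R + 17/(20 + R + U))
sqrt(-2011 + d(h, -10)) = sqrt(-2011 + (-660 - 33*10 - 16*(-10))/((-10)*(20 - 10 + 10))) = sqrt(-2011 - 1/10*(-660 - 330 + 160)/20) = sqrt(-2011 - 1/10*1/20*(-830)) = sqrt(-2011 + 83/20) = sqrt(-40137/20) = I*sqrt(200685)/10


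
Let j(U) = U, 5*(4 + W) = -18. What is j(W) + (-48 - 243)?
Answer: -1493/5 ≈ -298.60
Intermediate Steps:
W = -38/5 (W = -4 + (⅕)*(-18) = -4 - 18/5 = -38/5 ≈ -7.6000)
j(W) + (-48 - 243) = -38/5 + (-48 - 243) = -38/5 - 291 = -1493/5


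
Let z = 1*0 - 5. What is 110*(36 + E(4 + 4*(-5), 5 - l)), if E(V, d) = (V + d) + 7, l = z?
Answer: 4070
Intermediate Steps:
z = -5 (z = 0 - 5 = -5)
l = -5
E(V, d) = 7 + V + d
110*(36 + E(4 + 4*(-5), 5 - l)) = 110*(36 + (7 + (4 + 4*(-5)) + (5 - 1*(-5)))) = 110*(36 + (7 + (4 - 20) + (5 + 5))) = 110*(36 + (7 - 16 + 10)) = 110*(36 + 1) = 110*37 = 4070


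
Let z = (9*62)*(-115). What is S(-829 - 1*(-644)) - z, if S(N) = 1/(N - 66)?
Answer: 16106669/251 ≈ 64170.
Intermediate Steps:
S(N) = 1/(-66 + N)
z = -64170 (z = 558*(-115) = -64170)
S(-829 - 1*(-644)) - z = 1/(-66 + (-829 - 1*(-644))) - 1*(-64170) = 1/(-66 + (-829 + 644)) + 64170 = 1/(-66 - 185) + 64170 = 1/(-251) + 64170 = -1/251 + 64170 = 16106669/251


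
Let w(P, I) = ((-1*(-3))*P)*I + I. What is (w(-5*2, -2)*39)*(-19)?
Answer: -42978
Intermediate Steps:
w(P, I) = I + 3*I*P (w(P, I) = (3*P)*I + I = 3*I*P + I = I + 3*I*P)
(w(-5*2, -2)*39)*(-19) = (-2*(1 + 3*(-5*2))*39)*(-19) = (-2*(1 + 3*(-10))*39)*(-19) = (-2*(1 - 30)*39)*(-19) = (-2*(-29)*39)*(-19) = (58*39)*(-19) = 2262*(-19) = -42978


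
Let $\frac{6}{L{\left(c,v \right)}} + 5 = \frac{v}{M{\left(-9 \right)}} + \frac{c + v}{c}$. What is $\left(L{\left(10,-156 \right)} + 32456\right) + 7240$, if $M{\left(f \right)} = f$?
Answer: $\frac{674787}{17} \approx 39693.0$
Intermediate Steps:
$L{\left(c,v \right)} = \frac{6}{-5 - \frac{v}{9} + \frac{c + v}{c}}$ ($L{\left(c,v \right)} = \frac{6}{-5 + \left(\frac{v}{-9} + \frac{c + v}{c}\right)} = \frac{6}{-5 + \left(v \left(- \frac{1}{9}\right) + \frac{c + v}{c}\right)} = \frac{6}{-5 - \left(\frac{v}{9} - \frac{c + v}{c}\right)} = \frac{6}{-5 - \frac{v}{9} + \frac{c + v}{c}}$)
$\left(L{\left(10,-156 \right)} + 32456\right) + 7240 = \left(\left(-54\right) 10 \frac{1}{\left(-9\right) \left(-156\right) + 36 \cdot 10 + 10 \left(-156\right)} + 32456\right) + 7240 = \left(\left(-54\right) 10 \frac{1}{1404 + 360 - 1560} + 32456\right) + 7240 = \left(\left(-54\right) 10 \cdot \frac{1}{204} + 32456\right) + 7240 = \left(- \frac{45}{17} + 32456\right) + 7240 = \frac{551707}{17} + 7240 = \frac{674787}{17}$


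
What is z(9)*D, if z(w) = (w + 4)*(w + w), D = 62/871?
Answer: 1116/67 ≈ 16.657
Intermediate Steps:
D = 62/871 (D = 62*(1/871) = 62/871 ≈ 0.071182)
z(w) = 2*w*(4 + w) (z(w) = (4 + w)*(2*w) = 2*w*(4 + w))
z(9)*D = (2*9*(4 + 9))*(62/871) = (2*9*13)*(62/871) = 234*(62/871) = 1116/67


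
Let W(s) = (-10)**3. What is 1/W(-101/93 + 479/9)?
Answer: -1/1000 ≈ -0.0010000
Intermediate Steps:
W(s) = -1000
1/W(-101/93 + 479/9) = 1/(-1000) = -1/1000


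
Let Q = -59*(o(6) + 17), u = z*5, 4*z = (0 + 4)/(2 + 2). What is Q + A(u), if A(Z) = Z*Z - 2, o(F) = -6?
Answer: -10391/16 ≈ -649.44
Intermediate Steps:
z = 1/4 (z = ((0 + 4)/(2 + 2))/4 = (4/4)/4 = (4*(1/4))/4 = (1/4)*1 = 1/4 ≈ 0.25000)
u = 5/4 (u = (1/4)*5 = 5/4 ≈ 1.2500)
A(Z) = -2 + Z**2 (A(Z) = Z**2 - 2 = -2 + Z**2)
Q = -649 (Q = -59*(-6 + 17) = -59*11 = -649)
Q + A(u) = -649 + (-2 + (5/4)**2) = -649 + (-2 + 25/16) = -649 - 7/16 = -10391/16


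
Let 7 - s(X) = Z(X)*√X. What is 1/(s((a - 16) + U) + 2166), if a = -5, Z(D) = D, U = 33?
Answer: 2173/4720201 + 24*√3/4720201 ≈ 0.00046917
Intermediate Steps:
s(X) = 7 - X^(3/2) (s(X) = 7 - X*√X = 7 - X^(3/2))
1/(s((a - 16) + U) + 2166) = 1/((7 - ((-5 - 16) + 33)^(3/2)) + 2166) = 1/((7 - (-21 + 33)^(3/2)) + 2166) = 1/((7 - 12^(3/2)) + 2166) = 1/((7 - 24*√3) + 2166) = 1/(2173 - 24*√3)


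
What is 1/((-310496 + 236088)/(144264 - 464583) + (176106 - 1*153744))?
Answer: 320319/7163047886 ≈ 4.4718e-5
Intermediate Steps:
1/((-310496 + 236088)/(144264 - 464583) + (176106 - 1*153744)) = 1/(-74408/(-320319) + (176106 - 153744)) = 1/(-74408*(-1/320319) + 22362) = 1/(74408/320319 + 22362) = 1/(7163047886/320319) = 320319/7163047886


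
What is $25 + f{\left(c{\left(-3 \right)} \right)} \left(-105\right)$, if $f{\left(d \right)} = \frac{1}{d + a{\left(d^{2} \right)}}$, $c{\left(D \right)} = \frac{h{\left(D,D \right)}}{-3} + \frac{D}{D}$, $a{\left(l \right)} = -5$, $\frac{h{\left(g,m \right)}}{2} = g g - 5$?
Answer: $\frac{163}{4} \approx 40.75$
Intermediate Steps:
$h{\left(g,m \right)} = -10 + 2 g^{2}$ ($h{\left(g,m \right)} = 2 \left(g g - 5\right) = 2 \left(g^{2} - 5\right) = 2 \left(-5 + g^{2}\right) = -10 + 2 g^{2}$)
$c{\left(D \right)} = \frac{13}{3} - \frac{2 D^{2}}{3}$ ($c{\left(D \right)} = \frac{-10 + 2 D^{2}}{-3} + \frac{D}{D} = \left(-10 + 2 D^{2}\right) \left(- \frac{1}{3}\right) + 1 = \left(\frac{10}{3} - \frac{2 D^{2}}{3}\right) + 1 = \frac{13}{3} - \frac{2 D^{2}}{3}$)
$f{\left(d \right)} = \frac{1}{-5 + d}$ ($f{\left(d \right)} = \frac{1}{d - 5} = \frac{1}{-5 + d}$)
$25 + f{\left(c{\left(-3 \right)} \right)} \left(-105\right) = 25 + \frac{1}{-5 + \left(\frac{13}{3} - \frac{2 \left(-3\right)^{2}}{3}\right)} \left(-105\right) = 25 + \frac{1}{-5 + \left(\frac{13}{3} - 6\right)} \left(-105\right) = 25 + \frac{1}{-5 - \frac{5}{3}} \left(-105\right) = 25 + \frac{1}{- \frac{20}{3}} \left(-105\right) = 25 - - \frac{63}{4} = 25 + \frac{63}{4} = \frac{163}{4}$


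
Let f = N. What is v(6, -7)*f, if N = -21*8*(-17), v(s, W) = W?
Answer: -19992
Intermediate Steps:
N = 2856 (N = -168*(-17) = 2856)
f = 2856
v(6, -7)*f = -7*2856 = -19992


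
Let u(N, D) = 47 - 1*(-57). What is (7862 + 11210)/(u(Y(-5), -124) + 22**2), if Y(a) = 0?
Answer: 4768/147 ≈ 32.435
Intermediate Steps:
u(N, D) = 104 (u(N, D) = 47 + 57 = 104)
(7862 + 11210)/(u(Y(-5), -124) + 22**2) = (7862 + 11210)/(104 + 22**2) = 19072/(104 + 484) = 19072/588 = 19072*(1/588) = 4768/147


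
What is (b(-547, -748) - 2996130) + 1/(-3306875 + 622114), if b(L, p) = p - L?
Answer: -8044432611892/2684761 ≈ -2.9963e+6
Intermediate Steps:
(b(-547, -748) - 2996130) + 1/(-3306875 + 622114) = ((-748 - 1*(-547)) - 2996130) + 1/(-3306875 + 622114) = ((-748 + 547) - 2996130) + 1/(-2684761) = (-201 - 2996130) - 1/2684761 = -2996331 - 1/2684761 = -8044432611892/2684761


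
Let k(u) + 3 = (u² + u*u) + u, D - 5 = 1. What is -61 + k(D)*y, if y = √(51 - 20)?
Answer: -61 + 75*√31 ≈ 356.58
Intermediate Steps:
D = 6 (D = 5 + 1 = 6)
y = √31 ≈ 5.5678
k(u) = -3 + u + 2*u² (k(u) = -3 + ((u² + u*u) + u) = -3 + ((u² + u²) + u) = -3 + (2*u² + u) = -3 + (u + 2*u²) = -3 + u + 2*u²)
-61 + k(D)*y = -61 + (-3 + 6 + 2*6²)*√31 = -61 + (-3 + 6 + 2*36)*√31 = -61 + (-3 + 6 + 72)*√31 = -61 + 75*√31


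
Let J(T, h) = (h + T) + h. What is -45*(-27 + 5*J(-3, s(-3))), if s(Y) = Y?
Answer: 3240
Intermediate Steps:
J(T, h) = T + 2*h (J(T, h) = (T + h) + h = T + 2*h)
-45*(-27 + 5*J(-3, s(-3))) = -45*(-27 + 5*(-3 + 2*(-3))) = -45*(-27 + 5*(-3 - 6)) = -45*(-27 + 5*(-9)) = -45*(-27 - 45) = -45*(-72) = 3240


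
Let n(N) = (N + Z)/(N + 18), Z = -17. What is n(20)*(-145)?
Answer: -435/38 ≈ -11.447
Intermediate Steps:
n(N) = (-17 + N)/(18 + N) (n(N) = (N - 17)/(N + 18) = (-17 + N)/(18 + N))
n(20)*(-145) = ((-17 + 20)/(18 + 20))*(-145) = (3/38)*(-145) = -435/38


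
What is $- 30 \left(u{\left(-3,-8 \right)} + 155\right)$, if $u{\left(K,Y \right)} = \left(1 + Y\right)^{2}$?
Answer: $-6120$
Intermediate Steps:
$- 30 \left(u{\left(-3,-8 \right)} + 155\right) = - 30 \left(\left(1 - 8\right)^{2} + 155\right) = - 30 \left(\left(-7\right)^{2} + 155\right) = - 30 \left(49 + 155\right) = \left(-30\right) 204 = -6120$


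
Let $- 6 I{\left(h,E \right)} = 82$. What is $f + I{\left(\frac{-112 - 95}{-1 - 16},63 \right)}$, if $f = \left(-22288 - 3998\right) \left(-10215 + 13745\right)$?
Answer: $- \frac{278368781}{3} \approx -9.279 \cdot 10^{7}$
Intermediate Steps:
$I{\left(h,E \right)} = - \frac{41}{3}$ ($I{\left(h,E \right)} = \left(- \frac{1}{6}\right) 82 = - \frac{41}{3}$)
$f = -92789580$ ($f = \left(-26286\right) 3530 = -92789580$)
$f + I{\left(\frac{-112 - 95}{-1 - 16},63 \right)} = -92789580 - \frac{41}{3} = - \frac{278368781}{3}$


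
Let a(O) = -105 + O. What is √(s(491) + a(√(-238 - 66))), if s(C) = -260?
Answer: √(-365 + 4*I*√19) ≈ 0.4562 + 19.11*I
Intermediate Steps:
√(s(491) + a(√(-238 - 66))) = √(-260 + (-105 + √(-238 - 66))) = √(-260 + (-105 + √(-304))) = √(-260 + (-105 + 4*I*√19)) = √(-365 + 4*I*√19)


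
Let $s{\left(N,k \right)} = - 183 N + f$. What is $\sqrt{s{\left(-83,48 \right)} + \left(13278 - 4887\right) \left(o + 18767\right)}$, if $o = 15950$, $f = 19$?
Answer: $\sqrt{291325555} \approx 17068.0$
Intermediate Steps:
$s{\left(N,k \right)} = 19 - 183 N$ ($s{\left(N,k \right)} = - 183 N + 19 = 19 - 183 N$)
$\sqrt{s{\left(-83,48 \right)} + \left(13278 - 4887\right) \left(o + 18767\right)} = \sqrt{\left(19 - -15189\right) + \left(13278 - 4887\right) \left(15950 + 18767\right)} = \sqrt{\left(19 + 15189\right) + 8391 \cdot 34717} = \sqrt{15208 + 291310347} = \sqrt{291325555}$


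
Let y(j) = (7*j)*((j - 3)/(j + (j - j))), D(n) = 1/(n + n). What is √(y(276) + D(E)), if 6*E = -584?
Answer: √162939066/292 ≈ 43.715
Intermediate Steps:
E = -292/3 (E = (⅙)*(-584) = -292/3 ≈ -97.333)
D(n) = 1/(2*n)
y(j) = -21 + 7*j (y(j) = (7*j)*((-3 + j)/(j + 0)) = (7*j)*((-3 + j)/j) = -21 + 7*j)
√(y(276) + D(E)) = √((-21 + 7*276) + 1/(2*(-292/3))) = √((-21 + 1932) + (½)*(-3/292)) = √(1911 - 3/584) = √(1116021/584) = √162939066/292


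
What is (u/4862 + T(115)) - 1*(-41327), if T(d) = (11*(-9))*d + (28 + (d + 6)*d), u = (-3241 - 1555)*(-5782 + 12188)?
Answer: 8302077/221 ≈ 37566.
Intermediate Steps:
u = -30723176 (u = -4796*6406 = -30723176)
T(d) = 28 - 99*d + d*(6 + d) (T(d) = -99*d + (28 + (6 + d)*d) = -99*d + (28 + d*(6 + d)) = 28 - 99*d + d*(6 + d))
(u/4862 + T(115)) - 1*(-41327) = (-30723176/4862 + (28 + 115**2 - 93*115)) - 1*(-41327) = (-30723176*1/4862 + (28 + 13225 - 10695)) + 41327 = (-1396508/221 + 2558) + 41327 = -831190/221 + 41327 = 8302077/221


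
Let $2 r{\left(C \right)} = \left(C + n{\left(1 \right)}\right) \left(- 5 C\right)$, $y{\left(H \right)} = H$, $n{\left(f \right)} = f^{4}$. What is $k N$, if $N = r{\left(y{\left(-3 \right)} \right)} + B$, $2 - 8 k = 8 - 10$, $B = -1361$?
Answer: $-688$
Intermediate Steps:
$k = \frac{1}{2}$ ($k = \frac{1}{4} - \frac{8 - 10}{8} = \frac{1}{4} - - \frac{1}{4} = \frac{1}{4} + \frac{1}{4} = \frac{1}{2} \approx 0.5$)
$r{\left(C \right)} = - \frac{5 C \left(1 + C\right)}{2}$ ($r{\left(C \right)} = \frac{\left(C + 1^{4}\right) \left(- 5 C\right)}{2} = \frac{\left(C + 1\right) \left(- 5 C\right)}{2} = \frac{\left(1 + C\right) \left(- 5 C\right)}{2} = \frac{\left(-5\right) C \left(1 + C\right)}{2} = - \frac{5 C \left(1 + C\right)}{2}$)
$N = -1376$ ($N = \left(- \frac{5}{2}\right) \left(-3\right) \left(1 - 3\right) - 1361 = \left(- \frac{5}{2}\right) \left(-3\right) \left(-2\right) - 1361 = -15 - 1361 = -1376$)
$k N = \frac{1}{2} \left(-1376\right) = -688$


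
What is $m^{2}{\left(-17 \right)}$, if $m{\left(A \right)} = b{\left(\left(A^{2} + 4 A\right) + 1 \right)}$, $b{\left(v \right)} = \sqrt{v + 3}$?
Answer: $225$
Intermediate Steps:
$b{\left(v \right)} = \sqrt{3 + v}$
$m{\left(A \right)} = \sqrt{4 + A^{2} + 4 A}$ ($m{\left(A \right)} = \sqrt{3 + \left(\left(A^{2} + 4 A\right) + 1\right)} = \sqrt{3 + \left(1 + A^{2} + 4 A\right)} = \sqrt{4 + A^{2} + 4 A}$)
$m^{2}{\left(-17 \right)} = \left(\sqrt{4 + \left(-17\right)^{2} + 4 \left(-17\right)}\right)^{2} = \left(\sqrt{4 + 289 - 68}\right)^{2} = \left(\sqrt{225}\right)^{2} = 15^{2} = 225$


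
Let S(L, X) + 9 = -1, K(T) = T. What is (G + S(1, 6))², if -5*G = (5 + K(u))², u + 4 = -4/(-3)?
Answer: 249001/2025 ≈ 122.96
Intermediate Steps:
u = -8/3 (u = -4 - 4/(-3) = -4 - 4*(-⅓) = -4 + 4/3 = -8/3 ≈ -2.6667)
S(L, X) = -10 (S(L, X) = -9 - 1 = -10)
G = -49/45 (G = -(5 - 8/3)²/5 = -(7/3)²/5 = -⅕*49/9 = -49/45 ≈ -1.0889)
(G + S(1, 6))² = (-49/45 - 10)² = (-499/45)² = 249001/2025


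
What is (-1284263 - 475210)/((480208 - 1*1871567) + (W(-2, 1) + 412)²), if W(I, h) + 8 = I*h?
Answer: 1759473/1229755 ≈ 1.4307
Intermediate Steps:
W(I, h) = -8 + I*h
(-1284263 - 475210)/((480208 - 1*1871567) + (W(-2, 1) + 412)²) = (-1284263 - 475210)/((480208 - 1*1871567) + ((-8 - 2*1) + 412)²) = -1759473/((480208 - 1871567) + ((-8 - 2) + 412)²) = -1759473/(-1391359 + (-10 + 412)²) = -1759473/(-1391359 + 402²) = -1759473/(-1391359 + 161604) = -1759473/(-1229755) = -1759473*(-1/1229755) = 1759473/1229755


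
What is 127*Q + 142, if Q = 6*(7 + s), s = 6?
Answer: 10048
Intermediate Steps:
Q = 78 (Q = 6*(7 + 6) = 6*13 = 78)
127*Q + 142 = 127*78 + 142 = 9906 + 142 = 10048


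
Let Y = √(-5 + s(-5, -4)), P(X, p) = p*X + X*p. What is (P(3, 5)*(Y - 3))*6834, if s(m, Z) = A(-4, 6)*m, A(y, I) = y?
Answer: -615060 + 205020*√15 ≈ 1.7898e+5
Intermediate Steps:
s(m, Z) = -4*m
P(X, p) = 2*X*p (P(X, p) = X*p + X*p = 2*X*p)
Y = √15 (Y = √(-5 - 4*(-5)) = √(-5 + 20) = √15 ≈ 3.8730)
(P(3, 5)*(Y - 3))*6834 = ((2*3*5)*(√15 - 3))*6834 = (30*(-3 + √15))*6834 = (-90 + 30*√15)*6834 = -615060 + 205020*√15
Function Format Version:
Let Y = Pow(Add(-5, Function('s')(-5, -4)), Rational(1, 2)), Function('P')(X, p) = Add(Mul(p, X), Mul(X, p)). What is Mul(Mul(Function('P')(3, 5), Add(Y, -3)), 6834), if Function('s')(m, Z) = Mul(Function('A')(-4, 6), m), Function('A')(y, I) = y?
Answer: Add(-615060, Mul(205020, Pow(15, Rational(1, 2)))) ≈ 1.7898e+5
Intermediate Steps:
Function('s')(m, Z) = Mul(-4, m)
Function('P')(X, p) = Mul(2, X, p) (Function('P')(X, p) = Add(Mul(X, p), Mul(X, p)) = Mul(2, X, p))
Y = Pow(15, Rational(1, 2)) (Y = Pow(Add(-5, Mul(-4, -5)), Rational(1, 2)) = Pow(Add(-5, 20), Rational(1, 2)) = Pow(15, Rational(1, 2)) ≈ 3.8730)
Mul(Mul(Function('P')(3, 5), Add(Y, -3)), 6834) = Mul(Mul(Mul(2, 3, 5), Add(Pow(15, Rational(1, 2)), -3)), 6834) = Mul(Mul(30, Add(-3, Pow(15, Rational(1, 2)))), 6834) = Mul(Add(-90, Mul(30, Pow(15, Rational(1, 2)))), 6834) = Add(-615060, Mul(205020, Pow(15, Rational(1, 2))))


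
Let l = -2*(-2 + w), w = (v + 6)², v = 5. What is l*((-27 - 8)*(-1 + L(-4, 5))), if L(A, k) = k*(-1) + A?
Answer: -83300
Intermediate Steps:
L(A, k) = A - k (L(A, k) = -k + A = A - k)
w = 121 (w = (5 + 6)² = 11² = 121)
l = -238 (l = -2*(-2 + 121) = -2*119 = -238)
l*((-27 - 8)*(-1 + L(-4, 5))) = -238*(-27 - 8)*(-1 + (-4 - 1*5)) = -(-8330)*(-1 + (-4 - 5)) = -(-8330)*(-1 - 9) = -(-8330)*(-10) = -238*350 = -83300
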